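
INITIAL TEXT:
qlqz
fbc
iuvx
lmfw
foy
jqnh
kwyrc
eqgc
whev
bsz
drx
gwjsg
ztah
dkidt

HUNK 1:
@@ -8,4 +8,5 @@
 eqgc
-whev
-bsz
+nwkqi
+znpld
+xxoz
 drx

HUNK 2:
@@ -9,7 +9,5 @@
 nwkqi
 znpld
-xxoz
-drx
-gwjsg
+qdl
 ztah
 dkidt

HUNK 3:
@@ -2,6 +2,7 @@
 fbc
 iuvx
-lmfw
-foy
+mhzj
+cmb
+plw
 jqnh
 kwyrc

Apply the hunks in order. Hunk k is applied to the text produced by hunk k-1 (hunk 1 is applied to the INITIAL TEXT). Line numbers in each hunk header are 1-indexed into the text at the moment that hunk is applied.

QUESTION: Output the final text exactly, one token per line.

Hunk 1: at line 8 remove [whev,bsz] add [nwkqi,znpld,xxoz] -> 15 lines: qlqz fbc iuvx lmfw foy jqnh kwyrc eqgc nwkqi znpld xxoz drx gwjsg ztah dkidt
Hunk 2: at line 9 remove [xxoz,drx,gwjsg] add [qdl] -> 13 lines: qlqz fbc iuvx lmfw foy jqnh kwyrc eqgc nwkqi znpld qdl ztah dkidt
Hunk 3: at line 2 remove [lmfw,foy] add [mhzj,cmb,plw] -> 14 lines: qlqz fbc iuvx mhzj cmb plw jqnh kwyrc eqgc nwkqi znpld qdl ztah dkidt

Answer: qlqz
fbc
iuvx
mhzj
cmb
plw
jqnh
kwyrc
eqgc
nwkqi
znpld
qdl
ztah
dkidt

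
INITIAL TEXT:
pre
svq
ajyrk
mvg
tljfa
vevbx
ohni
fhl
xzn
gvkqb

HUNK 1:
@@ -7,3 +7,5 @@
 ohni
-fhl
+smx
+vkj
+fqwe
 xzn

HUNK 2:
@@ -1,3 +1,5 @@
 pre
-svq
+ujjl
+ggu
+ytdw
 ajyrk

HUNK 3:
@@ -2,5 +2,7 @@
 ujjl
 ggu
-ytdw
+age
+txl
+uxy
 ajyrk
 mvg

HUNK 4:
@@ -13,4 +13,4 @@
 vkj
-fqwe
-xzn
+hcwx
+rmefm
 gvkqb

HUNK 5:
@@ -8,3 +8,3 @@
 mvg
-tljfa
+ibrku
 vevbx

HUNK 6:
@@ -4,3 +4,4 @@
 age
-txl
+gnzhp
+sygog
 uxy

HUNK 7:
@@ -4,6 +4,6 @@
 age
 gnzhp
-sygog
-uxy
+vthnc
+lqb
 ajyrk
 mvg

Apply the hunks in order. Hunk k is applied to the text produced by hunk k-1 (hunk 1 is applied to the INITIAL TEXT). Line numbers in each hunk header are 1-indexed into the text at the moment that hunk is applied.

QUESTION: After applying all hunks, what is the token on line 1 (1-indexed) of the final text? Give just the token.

Answer: pre

Derivation:
Hunk 1: at line 7 remove [fhl] add [smx,vkj,fqwe] -> 12 lines: pre svq ajyrk mvg tljfa vevbx ohni smx vkj fqwe xzn gvkqb
Hunk 2: at line 1 remove [svq] add [ujjl,ggu,ytdw] -> 14 lines: pre ujjl ggu ytdw ajyrk mvg tljfa vevbx ohni smx vkj fqwe xzn gvkqb
Hunk 3: at line 2 remove [ytdw] add [age,txl,uxy] -> 16 lines: pre ujjl ggu age txl uxy ajyrk mvg tljfa vevbx ohni smx vkj fqwe xzn gvkqb
Hunk 4: at line 13 remove [fqwe,xzn] add [hcwx,rmefm] -> 16 lines: pre ujjl ggu age txl uxy ajyrk mvg tljfa vevbx ohni smx vkj hcwx rmefm gvkqb
Hunk 5: at line 8 remove [tljfa] add [ibrku] -> 16 lines: pre ujjl ggu age txl uxy ajyrk mvg ibrku vevbx ohni smx vkj hcwx rmefm gvkqb
Hunk 6: at line 4 remove [txl] add [gnzhp,sygog] -> 17 lines: pre ujjl ggu age gnzhp sygog uxy ajyrk mvg ibrku vevbx ohni smx vkj hcwx rmefm gvkqb
Hunk 7: at line 4 remove [sygog,uxy] add [vthnc,lqb] -> 17 lines: pre ujjl ggu age gnzhp vthnc lqb ajyrk mvg ibrku vevbx ohni smx vkj hcwx rmefm gvkqb
Final line 1: pre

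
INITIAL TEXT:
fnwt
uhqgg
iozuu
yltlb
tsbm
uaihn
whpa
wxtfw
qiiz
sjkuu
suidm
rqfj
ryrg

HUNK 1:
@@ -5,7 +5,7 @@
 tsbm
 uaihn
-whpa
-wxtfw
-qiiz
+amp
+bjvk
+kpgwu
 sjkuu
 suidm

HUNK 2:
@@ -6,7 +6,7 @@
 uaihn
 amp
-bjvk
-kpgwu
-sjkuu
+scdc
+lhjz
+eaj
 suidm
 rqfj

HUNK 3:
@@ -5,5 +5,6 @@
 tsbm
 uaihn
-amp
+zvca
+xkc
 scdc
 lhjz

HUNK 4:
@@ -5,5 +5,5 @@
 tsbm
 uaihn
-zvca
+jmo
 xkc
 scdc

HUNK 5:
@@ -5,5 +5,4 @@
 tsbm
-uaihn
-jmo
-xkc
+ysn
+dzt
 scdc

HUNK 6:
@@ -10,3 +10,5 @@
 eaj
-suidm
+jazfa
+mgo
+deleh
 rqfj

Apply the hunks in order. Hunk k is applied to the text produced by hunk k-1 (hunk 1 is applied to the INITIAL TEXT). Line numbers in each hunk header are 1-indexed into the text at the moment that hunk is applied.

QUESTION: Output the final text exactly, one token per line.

Hunk 1: at line 5 remove [whpa,wxtfw,qiiz] add [amp,bjvk,kpgwu] -> 13 lines: fnwt uhqgg iozuu yltlb tsbm uaihn amp bjvk kpgwu sjkuu suidm rqfj ryrg
Hunk 2: at line 6 remove [bjvk,kpgwu,sjkuu] add [scdc,lhjz,eaj] -> 13 lines: fnwt uhqgg iozuu yltlb tsbm uaihn amp scdc lhjz eaj suidm rqfj ryrg
Hunk 3: at line 5 remove [amp] add [zvca,xkc] -> 14 lines: fnwt uhqgg iozuu yltlb tsbm uaihn zvca xkc scdc lhjz eaj suidm rqfj ryrg
Hunk 4: at line 5 remove [zvca] add [jmo] -> 14 lines: fnwt uhqgg iozuu yltlb tsbm uaihn jmo xkc scdc lhjz eaj suidm rqfj ryrg
Hunk 5: at line 5 remove [uaihn,jmo,xkc] add [ysn,dzt] -> 13 lines: fnwt uhqgg iozuu yltlb tsbm ysn dzt scdc lhjz eaj suidm rqfj ryrg
Hunk 6: at line 10 remove [suidm] add [jazfa,mgo,deleh] -> 15 lines: fnwt uhqgg iozuu yltlb tsbm ysn dzt scdc lhjz eaj jazfa mgo deleh rqfj ryrg

Answer: fnwt
uhqgg
iozuu
yltlb
tsbm
ysn
dzt
scdc
lhjz
eaj
jazfa
mgo
deleh
rqfj
ryrg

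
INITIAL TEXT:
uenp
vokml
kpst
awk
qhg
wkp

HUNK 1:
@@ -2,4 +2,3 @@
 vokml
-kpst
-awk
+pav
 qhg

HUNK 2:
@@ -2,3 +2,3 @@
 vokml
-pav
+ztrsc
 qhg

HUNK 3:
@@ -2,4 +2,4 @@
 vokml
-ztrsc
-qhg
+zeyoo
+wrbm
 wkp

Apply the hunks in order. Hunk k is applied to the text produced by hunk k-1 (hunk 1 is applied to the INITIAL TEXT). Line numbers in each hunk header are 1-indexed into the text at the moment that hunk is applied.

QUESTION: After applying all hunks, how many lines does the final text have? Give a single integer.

Answer: 5

Derivation:
Hunk 1: at line 2 remove [kpst,awk] add [pav] -> 5 lines: uenp vokml pav qhg wkp
Hunk 2: at line 2 remove [pav] add [ztrsc] -> 5 lines: uenp vokml ztrsc qhg wkp
Hunk 3: at line 2 remove [ztrsc,qhg] add [zeyoo,wrbm] -> 5 lines: uenp vokml zeyoo wrbm wkp
Final line count: 5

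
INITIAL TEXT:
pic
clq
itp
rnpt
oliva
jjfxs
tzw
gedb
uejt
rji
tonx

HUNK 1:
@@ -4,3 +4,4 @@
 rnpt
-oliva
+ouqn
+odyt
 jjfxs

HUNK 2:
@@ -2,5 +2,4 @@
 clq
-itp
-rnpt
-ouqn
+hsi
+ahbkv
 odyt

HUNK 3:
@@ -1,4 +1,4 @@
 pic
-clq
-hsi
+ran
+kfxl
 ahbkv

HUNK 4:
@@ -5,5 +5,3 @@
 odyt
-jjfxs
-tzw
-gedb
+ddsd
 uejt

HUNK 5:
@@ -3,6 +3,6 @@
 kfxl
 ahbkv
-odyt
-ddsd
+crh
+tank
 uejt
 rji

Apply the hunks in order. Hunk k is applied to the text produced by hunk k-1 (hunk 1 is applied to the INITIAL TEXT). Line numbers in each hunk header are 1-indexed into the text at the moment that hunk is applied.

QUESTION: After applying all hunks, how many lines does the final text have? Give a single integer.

Answer: 9

Derivation:
Hunk 1: at line 4 remove [oliva] add [ouqn,odyt] -> 12 lines: pic clq itp rnpt ouqn odyt jjfxs tzw gedb uejt rji tonx
Hunk 2: at line 2 remove [itp,rnpt,ouqn] add [hsi,ahbkv] -> 11 lines: pic clq hsi ahbkv odyt jjfxs tzw gedb uejt rji tonx
Hunk 3: at line 1 remove [clq,hsi] add [ran,kfxl] -> 11 lines: pic ran kfxl ahbkv odyt jjfxs tzw gedb uejt rji tonx
Hunk 4: at line 5 remove [jjfxs,tzw,gedb] add [ddsd] -> 9 lines: pic ran kfxl ahbkv odyt ddsd uejt rji tonx
Hunk 5: at line 3 remove [odyt,ddsd] add [crh,tank] -> 9 lines: pic ran kfxl ahbkv crh tank uejt rji tonx
Final line count: 9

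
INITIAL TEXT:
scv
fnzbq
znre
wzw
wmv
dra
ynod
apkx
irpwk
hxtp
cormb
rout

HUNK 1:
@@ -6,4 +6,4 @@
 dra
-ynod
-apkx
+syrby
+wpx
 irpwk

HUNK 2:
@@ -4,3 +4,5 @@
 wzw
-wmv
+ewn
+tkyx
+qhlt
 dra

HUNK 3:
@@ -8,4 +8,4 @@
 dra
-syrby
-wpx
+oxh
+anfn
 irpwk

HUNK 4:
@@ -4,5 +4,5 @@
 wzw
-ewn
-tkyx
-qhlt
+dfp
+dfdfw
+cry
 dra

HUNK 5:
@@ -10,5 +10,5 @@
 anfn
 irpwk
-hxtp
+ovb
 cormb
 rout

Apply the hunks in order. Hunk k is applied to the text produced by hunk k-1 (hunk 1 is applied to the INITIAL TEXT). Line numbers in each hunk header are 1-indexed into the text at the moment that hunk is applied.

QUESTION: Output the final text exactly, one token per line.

Answer: scv
fnzbq
znre
wzw
dfp
dfdfw
cry
dra
oxh
anfn
irpwk
ovb
cormb
rout

Derivation:
Hunk 1: at line 6 remove [ynod,apkx] add [syrby,wpx] -> 12 lines: scv fnzbq znre wzw wmv dra syrby wpx irpwk hxtp cormb rout
Hunk 2: at line 4 remove [wmv] add [ewn,tkyx,qhlt] -> 14 lines: scv fnzbq znre wzw ewn tkyx qhlt dra syrby wpx irpwk hxtp cormb rout
Hunk 3: at line 8 remove [syrby,wpx] add [oxh,anfn] -> 14 lines: scv fnzbq znre wzw ewn tkyx qhlt dra oxh anfn irpwk hxtp cormb rout
Hunk 4: at line 4 remove [ewn,tkyx,qhlt] add [dfp,dfdfw,cry] -> 14 lines: scv fnzbq znre wzw dfp dfdfw cry dra oxh anfn irpwk hxtp cormb rout
Hunk 5: at line 10 remove [hxtp] add [ovb] -> 14 lines: scv fnzbq znre wzw dfp dfdfw cry dra oxh anfn irpwk ovb cormb rout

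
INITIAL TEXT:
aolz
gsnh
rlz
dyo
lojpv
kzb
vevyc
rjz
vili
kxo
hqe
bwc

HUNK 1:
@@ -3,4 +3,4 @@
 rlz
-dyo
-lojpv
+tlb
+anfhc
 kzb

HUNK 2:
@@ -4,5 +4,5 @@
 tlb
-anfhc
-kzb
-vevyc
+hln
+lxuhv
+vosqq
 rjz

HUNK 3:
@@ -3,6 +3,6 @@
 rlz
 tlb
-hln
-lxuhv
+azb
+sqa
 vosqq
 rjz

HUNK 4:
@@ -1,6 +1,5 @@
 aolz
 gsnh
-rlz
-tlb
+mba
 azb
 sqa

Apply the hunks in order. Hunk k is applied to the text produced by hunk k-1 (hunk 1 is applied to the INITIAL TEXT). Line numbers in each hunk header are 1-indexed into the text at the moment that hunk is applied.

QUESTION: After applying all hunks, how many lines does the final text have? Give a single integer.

Answer: 11

Derivation:
Hunk 1: at line 3 remove [dyo,lojpv] add [tlb,anfhc] -> 12 lines: aolz gsnh rlz tlb anfhc kzb vevyc rjz vili kxo hqe bwc
Hunk 2: at line 4 remove [anfhc,kzb,vevyc] add [hln,lxuhv,vosqq] -> 12 lines: aolz gsnh rlz tlb hln lxuhv vosqq rjz vili kxo hqe bwc
Hunk 3: at line 3 remove [hln,lxuhv] add [azb,sqa] -> 12 lines: aolz gsnh rlz tlb azb sqa vosqq rjz vili kxo hqe bwc
Hunk 4: at line 1 remove [rlz,tlb] add [mba] -> 11 lines: aolz gsnh mba azb sqa vosqq rjz vili kxo hqe bwc
Final line count: 11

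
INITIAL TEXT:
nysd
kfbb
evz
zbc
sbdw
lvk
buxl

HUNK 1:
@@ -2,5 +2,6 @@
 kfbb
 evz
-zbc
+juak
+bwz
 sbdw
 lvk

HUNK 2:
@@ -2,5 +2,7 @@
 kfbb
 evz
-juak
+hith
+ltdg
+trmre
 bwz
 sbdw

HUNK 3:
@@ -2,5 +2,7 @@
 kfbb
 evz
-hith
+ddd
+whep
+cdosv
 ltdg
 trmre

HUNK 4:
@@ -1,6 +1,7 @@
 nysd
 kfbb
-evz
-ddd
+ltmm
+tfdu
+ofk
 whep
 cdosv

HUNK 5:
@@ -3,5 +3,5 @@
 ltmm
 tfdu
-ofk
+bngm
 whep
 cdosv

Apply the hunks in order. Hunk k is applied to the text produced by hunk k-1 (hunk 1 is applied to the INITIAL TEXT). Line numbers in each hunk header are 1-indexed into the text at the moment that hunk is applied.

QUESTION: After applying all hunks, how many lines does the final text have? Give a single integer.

Answer: 13

Derivation:
Hunk 1: at line 2 remove [zbc] add [juak,bwz] -> 8 lines: nysd kfbb evz juak bwz sbdw lvk buxl
Hunk 2: at line 2 remove [juak] add [hith,ltdg,trmre] -> 10 lines: nysd kfbb evz hith ltdg trmre bwz sbdw lvk buxl
Hunk 3: at line 2 remove [hith] add [ddd,whep,cdosv] -> 12 lines: nysd kfbb evz ddd whep cdosv ltdg trmre bwz sbdw lvk buxl
Hunk 4: at line 1 remove [evz,ddd] add [ltmm,tfdu,ofk] -> 13 lines: nysd kfbb ltmm tfdu ofk whep cdosv ltdg trmre bwz sbdw lvk buxl
Hunk 5: at line 3 remove [ofk] add [bngm] -> 13 lines: nysd kfbb ltmm tfdu bngm whep cdosv ltdg trmre bwz sbdw lvk buxl
Final line count: 13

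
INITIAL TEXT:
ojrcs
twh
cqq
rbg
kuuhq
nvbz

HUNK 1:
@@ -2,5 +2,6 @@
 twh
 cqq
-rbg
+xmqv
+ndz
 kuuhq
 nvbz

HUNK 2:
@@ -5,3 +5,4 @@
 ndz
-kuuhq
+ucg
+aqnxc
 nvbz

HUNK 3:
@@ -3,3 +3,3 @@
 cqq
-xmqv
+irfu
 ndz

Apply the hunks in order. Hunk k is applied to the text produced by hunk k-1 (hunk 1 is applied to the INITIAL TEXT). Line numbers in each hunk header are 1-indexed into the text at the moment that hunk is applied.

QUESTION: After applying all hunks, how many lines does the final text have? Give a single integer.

Answer: 8

Derivation:
Hunk 1: at line 2 remove [rbg] add [xmqv,ndz] -> 7 lines: ojrcs twh cqq xmqv ndz kuuhq nvbz
Hunk 2: at line 5 remove [kuuhq] add [ucg,aqnxc] -> 8 lines: ojrcs twh cqq xmqv ndz ucg aqnxc nvbz
Hunk 3: at line 3 remove [xmqv] add [irfu] -> 8 lines: ojrcs twh cqq irfu ndz ucg aqnxc nvbz
Final line count: 8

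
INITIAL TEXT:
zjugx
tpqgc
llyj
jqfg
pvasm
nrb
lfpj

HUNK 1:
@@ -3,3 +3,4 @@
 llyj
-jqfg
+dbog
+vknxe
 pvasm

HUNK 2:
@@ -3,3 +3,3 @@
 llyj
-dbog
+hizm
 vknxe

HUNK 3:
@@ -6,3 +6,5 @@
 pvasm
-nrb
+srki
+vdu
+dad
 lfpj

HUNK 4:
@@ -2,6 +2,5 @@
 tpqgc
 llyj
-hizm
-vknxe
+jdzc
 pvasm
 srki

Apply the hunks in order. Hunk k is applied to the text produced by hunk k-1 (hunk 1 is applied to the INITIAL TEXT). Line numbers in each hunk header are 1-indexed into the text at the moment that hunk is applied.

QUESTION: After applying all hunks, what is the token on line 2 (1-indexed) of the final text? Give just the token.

Hunk 1: at line 3 remove [jqfg] add [dbog,vknxe] -> 8 lines: zjugx tpqgc llyj dbog vknxe pvasm nrb lfpj
Hunk 2: at line 3 remove [dbog] add [hizm] -> 8 lines: zjugx tpqgc llyj hizm vknxe pvasm nrb lfpj
Hunk 3: at line 6 remove [nrb] add [srki,vdu,dad] -> 10 lines: zjugx tpqgc llyj hizm vknxe pvasm srki vdu dad lfpj
Hunk 4: at line 2 remove [hizm,vknxe] add [jdzc] -> 9 lines: zjugx tpqgc llyj jdzc pvasm srki vdu dad lfpj
Final line 2: tpqgc

Answer: tpqgc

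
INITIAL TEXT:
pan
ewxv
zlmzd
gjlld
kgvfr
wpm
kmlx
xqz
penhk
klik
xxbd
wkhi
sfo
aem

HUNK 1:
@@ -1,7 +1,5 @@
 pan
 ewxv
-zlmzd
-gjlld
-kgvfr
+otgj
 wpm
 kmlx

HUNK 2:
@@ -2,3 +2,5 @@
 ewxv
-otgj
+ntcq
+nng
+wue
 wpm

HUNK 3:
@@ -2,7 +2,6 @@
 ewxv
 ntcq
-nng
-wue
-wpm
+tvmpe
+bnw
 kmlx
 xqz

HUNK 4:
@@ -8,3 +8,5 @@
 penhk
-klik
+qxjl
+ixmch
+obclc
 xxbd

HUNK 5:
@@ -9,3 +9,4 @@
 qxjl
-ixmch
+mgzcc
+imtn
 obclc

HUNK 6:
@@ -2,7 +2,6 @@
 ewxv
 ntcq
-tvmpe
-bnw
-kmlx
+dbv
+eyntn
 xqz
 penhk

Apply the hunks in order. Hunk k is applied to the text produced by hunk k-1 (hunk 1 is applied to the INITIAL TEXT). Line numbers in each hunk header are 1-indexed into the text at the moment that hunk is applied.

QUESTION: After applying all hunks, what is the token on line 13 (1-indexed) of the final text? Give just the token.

Hunk 1: at line 1 remove [zlmzd,gjlld,kgvfr] add [otgj] -> 12 lines: pan ewxv otgj wpm kmlx xqz penhk klik xxbd wkhi sfo aem
Hunk 2: at line 2 remove [otgj] add [ntcq,nng,wue] -> 14 lines: pan ewxv ntcq nng wue wpm kmlx xqz penhk klik xxbd wkhi sfo aem
Hunk 3: at line 2 remove [nng,wue,wpm] add [tvmpe,bnw] -> 13 lines: pan ewxv ntcq tvmpe bnw kmlx xqz penhk klik xxbd wkhi sfo aem
Hunk 4: at line 8 remove [klik] add [qxjl,ixmch,obclc] -> 15 lines: pan ewxv ntcq tvmpe bnw kmlx xqz penhk qxjl ixmch obclc xxbd wkhi sfo aem
Hunk 5: at line 9 remove [ixmch] add [mgzcc,imtn] -> 16 lines: pan ewxv ntcq tvmpe bnw kmlx xqz penhk qxjl mgzcc imtn obclc xxbd wkhi sfo aem
Hunk 6: at line 2 remove [tvmpe,bnw,kmlx] add [dbv,eyntn] -> 15 lines: pan ewxv ntcq dbv eyntn xqz penhk qxjl mgzcc imtn obclc xxbd wkhi sfo aem
Final line 13: wkhi

Answer: wkhi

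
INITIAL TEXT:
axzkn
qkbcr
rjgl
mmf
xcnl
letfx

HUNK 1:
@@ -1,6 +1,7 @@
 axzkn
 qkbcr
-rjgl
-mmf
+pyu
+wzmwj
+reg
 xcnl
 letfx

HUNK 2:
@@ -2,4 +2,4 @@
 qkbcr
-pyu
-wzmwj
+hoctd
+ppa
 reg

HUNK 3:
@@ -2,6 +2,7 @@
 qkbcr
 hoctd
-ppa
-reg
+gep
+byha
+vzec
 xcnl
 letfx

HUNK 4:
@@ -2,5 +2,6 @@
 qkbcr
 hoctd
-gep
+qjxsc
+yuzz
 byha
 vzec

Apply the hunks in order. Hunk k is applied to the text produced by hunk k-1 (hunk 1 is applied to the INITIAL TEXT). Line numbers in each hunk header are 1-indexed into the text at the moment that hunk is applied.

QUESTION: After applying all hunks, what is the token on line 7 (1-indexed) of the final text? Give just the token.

Hunk 1: at line 1 remove [rjgl,mmf] add [pyu,wzmwj,reg] -> 7 lines: axzkn qkbcr pyu wzmwj reg xcnl letfx
Hunk 2: at line 2 remove [pyu,wzmwj] add [hoctd,ppa] -> 7 lines: axzkn qkbcr hoctd ppa reg xcnl letfx
Hunk 3: at line 2 remove [ppa,reg] add [gep,byha,vzec] -> 8 lines: axzkn qkbcr hoctd gep byha vzec xcnl letfx
Hunk 4: at line 2 remove [gep] add [qjxsc,yuzz] -> 9 lines: axzkn qkbcr hoctd qjxsc yuzz byha vzec xcnl letfx
Final line 7: vzec

Answer: vzec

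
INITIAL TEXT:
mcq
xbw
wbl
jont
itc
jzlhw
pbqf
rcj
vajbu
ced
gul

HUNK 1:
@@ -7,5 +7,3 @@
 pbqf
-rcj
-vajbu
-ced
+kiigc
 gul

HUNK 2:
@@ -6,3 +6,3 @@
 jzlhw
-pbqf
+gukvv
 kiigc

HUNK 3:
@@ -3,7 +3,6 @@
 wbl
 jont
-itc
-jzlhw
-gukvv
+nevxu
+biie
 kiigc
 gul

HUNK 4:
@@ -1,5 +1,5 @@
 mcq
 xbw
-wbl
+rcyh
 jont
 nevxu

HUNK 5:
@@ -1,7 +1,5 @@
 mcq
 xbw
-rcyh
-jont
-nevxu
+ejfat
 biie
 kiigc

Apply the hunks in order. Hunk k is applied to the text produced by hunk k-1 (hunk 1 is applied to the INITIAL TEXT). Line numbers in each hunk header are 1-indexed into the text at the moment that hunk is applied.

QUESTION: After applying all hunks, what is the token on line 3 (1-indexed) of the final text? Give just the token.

Answer: ejfat

Derivation:
Hunk 1: at line 7 remove [rcj,vajbu,ced] add [kiigc] -> 9 lines: mcq xbw wbl jont itc jzlhw pbqf kiigc gul
Hunk 2: at line 6 remove [pbqf] add [gukvv] -> 9 lines: mcq xbw wbl jont itc jzlhw gukvv kiigc gul
Hunk 3: at line 3 remove [itc,jzlhw,gukvv] add [nevxu,biie] -> 8 lines: mcq xbw wbl jont nevxu biie kiigc gul
Hunk 4: at line 1 remove [wbl] add [rcyh] -> 8 lines: mcq xbw rcyh jont nevxu biie kiigc gul
Hunk 5: at line 1 remove [rcyh,jont,nevxu] add [ejfat] -> 6 lines: mcq xbw ejfat biie kiigc gul
Final line 3: ejfat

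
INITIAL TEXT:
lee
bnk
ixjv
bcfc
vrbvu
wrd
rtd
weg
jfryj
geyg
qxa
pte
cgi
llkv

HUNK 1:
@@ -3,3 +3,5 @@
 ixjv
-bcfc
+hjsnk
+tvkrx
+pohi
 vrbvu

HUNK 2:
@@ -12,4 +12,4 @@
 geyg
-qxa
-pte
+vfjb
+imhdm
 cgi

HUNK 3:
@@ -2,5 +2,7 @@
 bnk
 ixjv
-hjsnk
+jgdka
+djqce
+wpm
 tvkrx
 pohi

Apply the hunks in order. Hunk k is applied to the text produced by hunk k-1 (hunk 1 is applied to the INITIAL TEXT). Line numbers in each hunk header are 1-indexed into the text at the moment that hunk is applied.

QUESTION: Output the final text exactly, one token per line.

Answer: lee
bnk
ixjv
jgdka
djqce
wpm
tvkrx
pohi
vrbvu
wrd
rtd
weg
jfryj
geyg
vfjb
imhdm
cgi
llkv

Derivation:
Hunk 1: at line 3 remove [bcfc] add [hjsnk,tvkrx,pohi] -> 16 lines: lee bnk ixjv hjsnk tvkrx pohi vrbvu wrd rtd weg jfryj geyg qxa pte cgi llkv
Hunk 2: at line 12 remove [qxa,pte] add [vfjb,imhdm] -> 16 lines: lee bnk ixjv hjsnk tvkrx pohi vrbvu wrd rtd weg jfryj geyg vfjb imhdm cgi llkv
Hunk 3: at line 2 remove [hjsnk] add [jgdka,djqce,wpm] -> 18 lines: lee bnk ixjv jgdka djqce wpm tvkrx pohi vrbvu wrd rtd weg jfryj geyg vfjb imhdm cgi llkv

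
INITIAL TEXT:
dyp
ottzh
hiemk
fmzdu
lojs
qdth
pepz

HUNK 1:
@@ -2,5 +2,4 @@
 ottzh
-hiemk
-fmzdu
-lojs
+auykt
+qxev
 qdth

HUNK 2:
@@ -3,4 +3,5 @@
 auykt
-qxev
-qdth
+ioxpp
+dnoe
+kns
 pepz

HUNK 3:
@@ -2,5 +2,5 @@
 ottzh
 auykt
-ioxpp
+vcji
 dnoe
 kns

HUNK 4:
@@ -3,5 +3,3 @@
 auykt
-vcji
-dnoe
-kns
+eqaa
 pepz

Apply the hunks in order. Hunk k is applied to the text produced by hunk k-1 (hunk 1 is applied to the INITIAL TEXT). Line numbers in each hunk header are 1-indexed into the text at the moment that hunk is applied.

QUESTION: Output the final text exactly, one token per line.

Answer: dyp
ottzh
auykt
eqaa
pepz

Derivation:
Hunk 1: at line 2 remove [hiemk,fmzdu,lojs] add [auykt,qxev] -> 6 lines: dyp ottzh auykt qxev qdth pepz
Hunk 2: at line 3 remove [qxev,qdth] add [ioxpp,dnoe,kns] -> 7 lines: dyp ottzh auykt ioxpp dnoe kns pepz
Hunk 3: at line 2 remove [ioxpp] add [vcji] -> 7 lines: dyp ottzh auykt vcji dnoe kns pepz
Hunk 4: at line 3 remove [vcji,dnoe,kns] add [eqaa] -> 5 lines: dyp ottzh auykt eqaa pepz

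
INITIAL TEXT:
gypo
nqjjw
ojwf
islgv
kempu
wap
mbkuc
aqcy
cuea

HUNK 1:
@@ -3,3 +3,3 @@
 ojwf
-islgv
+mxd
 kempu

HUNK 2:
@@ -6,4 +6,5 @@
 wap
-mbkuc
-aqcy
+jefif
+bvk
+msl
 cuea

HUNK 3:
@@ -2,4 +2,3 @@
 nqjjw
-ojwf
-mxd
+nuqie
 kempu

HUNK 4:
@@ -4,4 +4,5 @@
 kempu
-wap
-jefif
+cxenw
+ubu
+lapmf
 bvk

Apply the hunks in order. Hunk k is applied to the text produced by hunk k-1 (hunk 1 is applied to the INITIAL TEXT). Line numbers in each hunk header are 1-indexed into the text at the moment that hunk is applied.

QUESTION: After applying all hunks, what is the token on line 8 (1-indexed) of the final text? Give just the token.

Answer: bvk

Derivation:
Hunk 1: at line 3 remove [islgv] add [mxd] -> 9 lines: gypo nqjjw ojwf mxd kempu wap mbkuc aqcy cuea
Hunk 2: at line 6 remove [mbkuc,aqcy] add [jefif,bvk,msl] -> 10 lines: gypo nqjjw ojwf mxd kempu wap jefif bvk msl cuea
Hunk 3: at line 2 remove [ojwf,mxd] add [nuqie] -> 9 lines: gypo nqjjw nuqie kempu wap jefif bvk msl cuea
Hunk 4: at line 4 remove [wap,jefif] add [cxenw,ubu,lapmf] -> 10 lines: gypo nqjjw nuqie kempu cxenw ubu lapmf bvk msl cuea
Final line 8: bvk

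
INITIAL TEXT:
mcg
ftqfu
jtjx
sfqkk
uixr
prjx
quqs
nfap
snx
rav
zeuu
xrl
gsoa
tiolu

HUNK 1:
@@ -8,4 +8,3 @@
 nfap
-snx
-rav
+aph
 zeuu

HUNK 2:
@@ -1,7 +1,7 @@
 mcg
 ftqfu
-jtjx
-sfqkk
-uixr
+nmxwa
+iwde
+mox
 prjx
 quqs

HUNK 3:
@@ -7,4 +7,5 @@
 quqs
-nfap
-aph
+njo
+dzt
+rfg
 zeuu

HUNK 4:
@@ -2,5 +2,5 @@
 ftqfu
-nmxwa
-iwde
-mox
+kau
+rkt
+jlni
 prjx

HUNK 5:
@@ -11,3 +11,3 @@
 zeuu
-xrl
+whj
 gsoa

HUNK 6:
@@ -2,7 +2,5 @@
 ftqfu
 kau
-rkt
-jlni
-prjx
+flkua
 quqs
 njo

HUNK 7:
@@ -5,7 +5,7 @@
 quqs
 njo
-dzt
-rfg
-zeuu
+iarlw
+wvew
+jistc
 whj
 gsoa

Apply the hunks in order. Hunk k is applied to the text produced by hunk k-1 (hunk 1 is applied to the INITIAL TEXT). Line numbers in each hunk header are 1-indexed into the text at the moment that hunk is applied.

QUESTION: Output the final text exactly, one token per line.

Hunk 1: at line 8 remove [snx,rav] add [aph] -> 13 lines: mcg ftqfu jtjx sfqkk uixr prjx quqs nfap aph zeuu xrl gsoa tiolu
Hunk 2: at line 1 remove [jtjx,sfqkk,uixr] add [nmxwa,iwde,mox] -> 13 lines: mcg ftqfu nmxwa iwde mox prjx quqs nfap aph zeuu xrl gsoa tiolu
Hunk 3: at line 7 remove [nfap,aph] add [njo,dzt,rfg] -> 14 lines: mcg ftqfu nmxwa iwde mox prjx quqs njo dzt rfg zeuu xrl gsoa tiolu
Hunk 4: at line 2 remove [nmxwa,iwde,mox] add [kau,rkt,jlni] -> 14 lines: mcg ftqfu kau rkt jlni prjx quqs njo dzt rfg zeuu xrl gsoa tiolu
Hunk 5: at line 11 remove [xrl] add [whj] -> 14 lines: mcg ftqfu kau rkt jlni prjx quqs njo dzt rfg zeuu whj gsoa tiolu
Hunk 6: at line 2 remove [rkt,jlni,prjx] add [flkua] -> 12 lines: mcg ftqfu kau flkua quqs njo dzt rfg zeuu whj gsoa tiolu
Hunk 7: at line 5 remove [dzt,rfg,zeuu] add [iarlw,wvew,jistc] -> 12 lines: mcg ftqfu kau flkua quqs njo iarlw wvew jistc whj gsoa tiolu

Answer: mcg
ftqfu
kau
flkua
quqs
njo
iarlw
wvew
jistc
whj
gsoa
tiolu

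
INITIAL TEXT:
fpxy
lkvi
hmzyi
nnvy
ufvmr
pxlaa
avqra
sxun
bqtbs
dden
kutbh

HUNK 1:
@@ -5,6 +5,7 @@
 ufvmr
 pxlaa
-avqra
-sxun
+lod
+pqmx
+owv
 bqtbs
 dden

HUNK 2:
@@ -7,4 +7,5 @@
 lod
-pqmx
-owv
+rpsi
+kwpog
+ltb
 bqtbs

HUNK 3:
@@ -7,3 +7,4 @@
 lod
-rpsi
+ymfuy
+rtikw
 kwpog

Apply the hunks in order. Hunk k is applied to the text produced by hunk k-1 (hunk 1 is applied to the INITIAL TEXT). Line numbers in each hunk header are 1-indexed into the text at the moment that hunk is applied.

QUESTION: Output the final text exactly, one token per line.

Answer: fpxy
lkvi
hmzyi
nnvy
ufvmr
pxlaa
lod
ymfuy
rtikw
kwpog
ltb
bqtbs
dden
kutbh

Derivation:
Hunk 1: at line 5 remove [avqra,sxun] add [lod,pqmx,owv] -> 12 lines: fpxy lkvi hmzyi nnvy ufvmr pxlaa lod pqmx owv bqtbs dden kutbh
Hunk 2: at line 7 remove [pqmx,owv] add [rpsi,kwpog,ltb] -> 13 lines: fpxy lkvi hmzyi nnvy ufvmr pxlaa lod rpsi kwpog ltb bqtbs dden kutbh
Hunk 3: at line 7 remove [rpsi] add [ymfuy,rtikw] -> 14 lines: fpxy lkvi hmzyi nnvy ufvmr pxlaa lod ymfuy rtikw kwpog ltb bqtbs dden kutbh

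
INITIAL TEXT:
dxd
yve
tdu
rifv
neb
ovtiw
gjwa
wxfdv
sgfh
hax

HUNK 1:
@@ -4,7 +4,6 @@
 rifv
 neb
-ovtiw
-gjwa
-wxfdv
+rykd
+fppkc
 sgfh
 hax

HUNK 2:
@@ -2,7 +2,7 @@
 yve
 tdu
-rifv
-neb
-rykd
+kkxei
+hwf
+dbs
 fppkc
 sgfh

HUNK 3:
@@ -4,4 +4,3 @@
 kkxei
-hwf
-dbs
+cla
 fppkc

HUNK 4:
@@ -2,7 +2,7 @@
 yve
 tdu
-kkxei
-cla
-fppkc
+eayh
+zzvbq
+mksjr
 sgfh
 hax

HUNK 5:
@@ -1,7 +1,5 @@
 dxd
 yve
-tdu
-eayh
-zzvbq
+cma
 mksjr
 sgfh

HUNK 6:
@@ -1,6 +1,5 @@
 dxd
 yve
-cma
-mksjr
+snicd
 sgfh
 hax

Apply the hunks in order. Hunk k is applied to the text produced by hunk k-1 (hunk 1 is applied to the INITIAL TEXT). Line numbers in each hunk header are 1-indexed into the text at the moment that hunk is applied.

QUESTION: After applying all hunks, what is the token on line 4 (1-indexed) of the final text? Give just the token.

Hunk 1: at line 4 remove [ovtiw,gjwa,wxfdv] add [rykd,fppkc] -> 9 lines: dxd yve tdu rifv neb rykd fppkc sgfh hax
Hunk 2: at line 2 remove [rifv,neb,rykd] add [kkxei,hwf,dbs] -> 9 lines: dxd yve tdu kkxei hwf dbs fppkc sgfh hax
Hunk 3: at line 4 remove [hwf,dbs] add [cla] -> 8 lines: dxd yve tdu kkxei cla fppkc sgfh hax
Hunk 4: at line 2 remove [kkxei,cla,fppkc] add [eayh,zzvbq,mksjr] -> 8 lines: dxd yve tdu eayh zzvbq mksjr sgfh hax
Hunk 5: at line 1 remove [tdu,eayh,zzvbq] add [cma] -> 6 lines: dxd yve cma mksjr sgfh hax
Hunk 6: at line 1 remove [cma,mksjr] add [snicd] -> 5 lines: dxd yve snicd sgfh hax
Final line 4: sgfh

Answer: sgfh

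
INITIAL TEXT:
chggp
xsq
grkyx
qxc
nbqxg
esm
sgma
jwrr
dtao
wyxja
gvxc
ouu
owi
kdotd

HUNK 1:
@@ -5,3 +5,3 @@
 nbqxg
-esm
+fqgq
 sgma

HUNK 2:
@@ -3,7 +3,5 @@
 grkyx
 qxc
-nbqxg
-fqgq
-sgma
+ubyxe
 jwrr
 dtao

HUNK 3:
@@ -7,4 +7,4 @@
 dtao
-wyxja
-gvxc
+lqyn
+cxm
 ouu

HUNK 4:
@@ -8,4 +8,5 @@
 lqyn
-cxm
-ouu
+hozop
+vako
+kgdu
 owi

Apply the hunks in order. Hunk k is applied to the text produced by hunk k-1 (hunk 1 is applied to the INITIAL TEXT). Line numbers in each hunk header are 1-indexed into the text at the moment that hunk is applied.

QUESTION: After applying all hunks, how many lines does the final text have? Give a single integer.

Answer: 13

Derivation:
Hunk 1: at line 5 remove [esm] add [fqgq] -> 14 lines: chggp xsq grkyx qxc nbqxg fqgq sgma jwrr dtao wyxja gvxc ouu owi kdotd
Hunk 2: at line 3 remove [nbqxg,fqgq,sgma] add [ubyxe] -> 12 lines: chggp xsq grkyx qxc ubyxe jwrr dtao wyxja gvxc ouu owi kdotd
Hunk 3: at line 7 remove [wyxja,gvxc] add [lqyn,cxm] -> 12 lines: chggp xsq grkyx qxc ubyxe jwrr dtao lqyn cxm ouu owi kdotd
Hunk 4: at line 8 remove [cxm,ouu] add [hozop,vako,kgdu] -> 13 lines: chggp xsq grkyx qxc ubyxe jwrr dtao lqyn hozop vako kgdu owi kdotd
Final line count: 13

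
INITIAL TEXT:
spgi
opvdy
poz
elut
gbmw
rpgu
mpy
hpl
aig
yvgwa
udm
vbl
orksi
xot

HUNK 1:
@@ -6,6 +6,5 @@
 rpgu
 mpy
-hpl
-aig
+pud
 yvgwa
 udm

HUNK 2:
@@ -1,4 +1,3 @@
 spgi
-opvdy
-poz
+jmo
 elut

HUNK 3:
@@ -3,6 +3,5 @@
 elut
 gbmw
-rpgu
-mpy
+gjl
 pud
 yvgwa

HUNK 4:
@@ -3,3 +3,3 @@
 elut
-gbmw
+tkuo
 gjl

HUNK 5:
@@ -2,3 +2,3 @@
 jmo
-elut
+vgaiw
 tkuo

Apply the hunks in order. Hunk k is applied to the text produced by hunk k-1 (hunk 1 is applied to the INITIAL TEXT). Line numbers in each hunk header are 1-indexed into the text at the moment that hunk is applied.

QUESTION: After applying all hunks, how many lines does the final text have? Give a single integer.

Hunk 1: at line 6 remove [hpl,aig] add [pud] -> 13 lines: spgi opvdy poz elut gbmw rpgu mpy pud yvgwa udm vbl orksi xot
Hunk 2: at line 1 remove [opvdy,poz] add [jmo] -> 12 lines: spgi jmo elut gbmw rpgu mpy pud yvgwa udm vbl orksi xot
Hunk 3: at line 3 remove [rpgu,mpy] add [gjl] -> 11 lines: spgi jmo elut gbmw gjl pud yvgwa udm vbl orksi xot
Hunk 4: at line 3 remove [gbmw] add [tkuo] -> 11 lines: spgi jmo elut tkuo gjl pud yvgwa udm vbl orksi xot
Hunk 5: at line 2 remove [elut] add [vgaiw] -> 11 lines: spgi jmo vgaiw tkuo gjl pud yvgwa udm vbl orksi xot
Final line count: 11

Answer: 11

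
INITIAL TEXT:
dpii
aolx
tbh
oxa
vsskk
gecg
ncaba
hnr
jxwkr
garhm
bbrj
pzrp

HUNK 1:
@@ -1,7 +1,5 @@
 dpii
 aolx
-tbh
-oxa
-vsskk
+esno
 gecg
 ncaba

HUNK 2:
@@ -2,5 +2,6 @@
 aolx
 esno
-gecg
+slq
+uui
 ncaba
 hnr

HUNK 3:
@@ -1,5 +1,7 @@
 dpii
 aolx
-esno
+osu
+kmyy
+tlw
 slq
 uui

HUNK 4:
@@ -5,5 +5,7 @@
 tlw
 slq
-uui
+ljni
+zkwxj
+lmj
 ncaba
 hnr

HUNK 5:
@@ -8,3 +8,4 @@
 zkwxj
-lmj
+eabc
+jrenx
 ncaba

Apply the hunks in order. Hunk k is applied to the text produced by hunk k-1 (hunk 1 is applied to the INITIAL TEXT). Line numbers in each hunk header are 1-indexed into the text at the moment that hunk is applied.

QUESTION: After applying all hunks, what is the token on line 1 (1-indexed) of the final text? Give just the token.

Answer: dpii

Derivation:
Hunk 1: at line 1 remove [tbh,oxa,vsskk] add [esno] -> 10 lines: dpii aolx esno gecg ncaba hnr jxwkr garhm bbrj pzrp
Hunk 2: at line 2 remove [gecg] add [slq,uui] -> 11 lines: dpii aolx esno slq uui ncaba hnr jxwkr garhm bbrj pzrp
Hunk 3: at line 1 remove [esno] add [osu,kmyy,tlw] -> 13 lines: dpii aolx osu kmyy tlw slq uui ncaba hnr jxwkr garhm bbrj pzrp
Hunk 4: at line 5 remove [uui] add [ljni,zkwxj,lmj] -> 15 lines: dpii aolx osu kmyy tlw slq ljni zkwxj lmj ncaba hnr jxwkr garhm bbrj pzrp
Hunk 5: at line 8 remove [lmj] add [eabc,jrenx] -> 16 lines: dpii aolx osu kmyy tlw slq ljni zkwxj eabc jrenx ncaba hnr jxwkr garhm bbrj pzrp
Final line 1: dpii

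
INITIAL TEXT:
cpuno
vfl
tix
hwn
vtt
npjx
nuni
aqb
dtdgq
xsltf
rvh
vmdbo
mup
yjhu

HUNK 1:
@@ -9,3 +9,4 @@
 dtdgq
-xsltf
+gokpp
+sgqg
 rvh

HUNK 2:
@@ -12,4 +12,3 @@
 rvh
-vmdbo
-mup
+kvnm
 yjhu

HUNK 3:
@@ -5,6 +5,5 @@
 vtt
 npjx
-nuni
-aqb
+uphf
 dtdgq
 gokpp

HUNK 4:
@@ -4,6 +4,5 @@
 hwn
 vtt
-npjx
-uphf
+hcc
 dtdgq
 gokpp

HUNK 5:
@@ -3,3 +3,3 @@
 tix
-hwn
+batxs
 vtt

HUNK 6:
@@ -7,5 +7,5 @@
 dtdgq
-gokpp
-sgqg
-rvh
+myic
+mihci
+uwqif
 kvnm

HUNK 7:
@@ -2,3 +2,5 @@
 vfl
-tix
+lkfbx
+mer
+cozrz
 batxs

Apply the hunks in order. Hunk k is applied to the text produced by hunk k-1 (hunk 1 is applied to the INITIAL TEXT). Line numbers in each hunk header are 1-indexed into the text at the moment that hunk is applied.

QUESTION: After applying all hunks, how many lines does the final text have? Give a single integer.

Answer: 14

Derivation:
Hunk 1: at line 9 remove [xsltf] add [gokpp,sgqg] -> 15 lines: cpuno vfl tix hwn vtt npjx nuni aqb dtdgq gokpp sgqg rvh vmdbo mup yjhu
Hunk 2: at line 12 remove [vmdbo,mup] add [kvnm] -> 14 lines: cpuno vfl tix hwn vtt npjx nuni aqb dtdgq gokpp sgqg rvh kvnm yjhu
Hunk 3: at line 5 remove [nuni,aqb] add [uphf] -> 13 lines: cpuno vfl tix hwn vtt npjx uphf dtdgq gokpp sgqg rvh kvnm yjhu
Hunk 4: at line 4 remove [npjx,uphf] add [hcc] -> 12 lines: cpuno vfl tix hwn vtt hcc dtdgq gokpp sgqg rvh kvnm yjhu
Hunk 5: at line 3 remove [hwn] add [batxs] -> 12 lines: cpuno vfl tix batxs vtt hcc dtdgq gokpp sgqg rvh kvnm yjhu
Hunk 6: at line 7 remove [gokpp,sgqg,rvh] add [myic,mihci,uwqif] -> 12 lines: cpuno vfl tix batxs vtt hcc dtdgq myic mihci uwqif kvnm yjhu
Hunk 7: at line 2 remove [tix] add [lkfbx,mer,cozrz] -> 14 lines: cpuno vfl lkfbx mer cozrz batxs vtt hcc dtdgq myic mihci uwqif kvnm yjhu
Final line count: 14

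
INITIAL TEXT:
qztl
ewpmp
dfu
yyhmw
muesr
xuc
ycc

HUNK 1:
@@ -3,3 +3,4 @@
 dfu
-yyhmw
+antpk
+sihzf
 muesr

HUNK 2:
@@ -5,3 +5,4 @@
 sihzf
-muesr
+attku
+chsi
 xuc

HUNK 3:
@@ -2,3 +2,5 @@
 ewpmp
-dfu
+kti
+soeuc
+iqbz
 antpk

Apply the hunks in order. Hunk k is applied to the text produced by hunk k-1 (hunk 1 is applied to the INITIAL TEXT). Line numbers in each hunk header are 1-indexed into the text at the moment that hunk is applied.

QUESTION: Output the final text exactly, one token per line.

Hunk 1: at line 3 remove [yyhmw] add [antpk,sihzf] -> 8 lines: qztl ewpmp dfu antpk sihzf muesr xuc ycc
Hunk 2: at line 5 remove [muesr] add [attku,chsi] -> 9 lines: qztl ewpmp dfu antpk sihzf attku chsi xuc ycc
Hunk 3: at line 2 remove [dfu] add [kti,soeuc,iqbz] -> 11 lines: qztl ewpmp kti soeuc iqbz antpk sihzf attku chsi xuc ycc

Answer: qztl
ewpmp
kti
soeuc
iqbz
antpk
sihzf
attku
chsi
xuc
ycc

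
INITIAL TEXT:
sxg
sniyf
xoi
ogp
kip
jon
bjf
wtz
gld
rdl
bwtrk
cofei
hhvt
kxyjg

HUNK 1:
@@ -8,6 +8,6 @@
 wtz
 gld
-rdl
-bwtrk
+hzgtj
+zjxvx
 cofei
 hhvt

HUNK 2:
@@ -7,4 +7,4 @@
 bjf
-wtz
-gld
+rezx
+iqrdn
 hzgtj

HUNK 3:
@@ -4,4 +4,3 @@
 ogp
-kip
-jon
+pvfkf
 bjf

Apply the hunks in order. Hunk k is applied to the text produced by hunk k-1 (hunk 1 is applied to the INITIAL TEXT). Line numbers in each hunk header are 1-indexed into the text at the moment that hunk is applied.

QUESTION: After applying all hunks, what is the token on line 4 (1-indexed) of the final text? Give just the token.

Hunk 1: at line 8 remove [rdl,bwtrk] add [hzgtj,zjxvx] -> 14 lines: sxg sniyf xoi ogp kip jon bjf wtz gld hzgtj zjxvx cofei hhvt kxyjg
Hunk 2: at line 7 remove [wtz,gld] add [rezx,iqrdn] -> 14 lines: sxg sniyf xoi ogp kip jon bjf rezx iqrdn hzgtj zjxvx cofei hhvt kxyjg
Hunk 3: at line 4 remove [kip,jon] add [pvfkf] -> 13 lines: sxg sniyf xoi ogp pvfkf bjf rezx iqrdn hzgtj zjxvx cofei hhvt kxyjg
Final line 4: ogp

Answer: ogp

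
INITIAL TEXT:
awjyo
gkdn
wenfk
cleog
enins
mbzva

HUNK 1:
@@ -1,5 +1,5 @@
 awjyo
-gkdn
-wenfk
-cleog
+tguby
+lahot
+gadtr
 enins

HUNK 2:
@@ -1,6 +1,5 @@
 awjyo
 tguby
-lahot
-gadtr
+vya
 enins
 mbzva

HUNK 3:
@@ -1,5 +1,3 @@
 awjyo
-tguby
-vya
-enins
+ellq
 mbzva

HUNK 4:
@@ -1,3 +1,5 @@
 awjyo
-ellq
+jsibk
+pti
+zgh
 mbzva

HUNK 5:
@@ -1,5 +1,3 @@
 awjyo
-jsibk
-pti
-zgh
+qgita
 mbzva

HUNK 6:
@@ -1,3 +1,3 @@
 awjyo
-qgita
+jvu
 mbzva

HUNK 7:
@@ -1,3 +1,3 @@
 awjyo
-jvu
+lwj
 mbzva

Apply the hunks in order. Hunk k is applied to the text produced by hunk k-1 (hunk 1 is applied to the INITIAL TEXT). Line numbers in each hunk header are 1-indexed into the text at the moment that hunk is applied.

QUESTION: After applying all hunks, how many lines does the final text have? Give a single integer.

Answer: 3

Derivation:
Hunk 1: at line 1 remove [gkdn,wenfk,cleog] add [tguby,lahot,gadtr] -> 6 lines: awjyo tguby lahot gadtr enins mbzva
Hunk 2: at line 1 remove [lahot,gadtr] add [vya] -> 5 lines: awjyo tguby vya enins mbzva
Hunk 3: at line 1 remove [tguby,vya,enins] add [ellq] -> 3 lines: awjyo ellq mbzva
Hunk 4: at line 1 remove [ellq] add [jsibk,pti,zgh] -> 5 lines: awjyo jsibk pti zgh mbzva
Hunk 5: at line 1 remove [jsibk,pti,zgh] add [qgita] -> 3 lines: awjyo qgita mbzva
Hunk 6: at line 1 remove [qgita] add [jvu] -> 3 lines: awjyo jvu mbzva
Hunk 7: at line 1 remove [jvu] add [lwj] -> 3 lines: awjyo lwj mbzva
Final line count: 3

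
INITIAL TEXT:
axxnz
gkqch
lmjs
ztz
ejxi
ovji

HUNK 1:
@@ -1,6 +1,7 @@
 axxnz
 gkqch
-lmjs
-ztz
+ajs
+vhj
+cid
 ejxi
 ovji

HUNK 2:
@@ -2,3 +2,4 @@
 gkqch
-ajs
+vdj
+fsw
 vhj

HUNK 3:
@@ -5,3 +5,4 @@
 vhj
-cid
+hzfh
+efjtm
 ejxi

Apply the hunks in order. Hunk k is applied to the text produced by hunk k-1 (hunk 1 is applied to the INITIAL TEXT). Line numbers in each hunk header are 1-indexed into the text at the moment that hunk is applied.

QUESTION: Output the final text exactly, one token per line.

Answer: axxnz
gkqch
vdj
fsw
vhj
hzfh
efjtm
ejxi
ovji

Derivation:
Hunk 1: at line 1 remove [lmjs,ztz] add [ajs,vhj,cid] -> 7 lines: axxnz gkqch ajs vhj cid ejxi ovji
Hunk 2: at line 2 remove [ajs] add [vdj,fsw] -> 8 lines: axxnz gkqch vdj fsw vhj cid ejxi ovji
Hunk 3: at line 5 remove [cid] add [hzfh,efjtm] -> 9 lines: axxnz gkqch vdj fsw vhj hzfh efjtm ejxi ovji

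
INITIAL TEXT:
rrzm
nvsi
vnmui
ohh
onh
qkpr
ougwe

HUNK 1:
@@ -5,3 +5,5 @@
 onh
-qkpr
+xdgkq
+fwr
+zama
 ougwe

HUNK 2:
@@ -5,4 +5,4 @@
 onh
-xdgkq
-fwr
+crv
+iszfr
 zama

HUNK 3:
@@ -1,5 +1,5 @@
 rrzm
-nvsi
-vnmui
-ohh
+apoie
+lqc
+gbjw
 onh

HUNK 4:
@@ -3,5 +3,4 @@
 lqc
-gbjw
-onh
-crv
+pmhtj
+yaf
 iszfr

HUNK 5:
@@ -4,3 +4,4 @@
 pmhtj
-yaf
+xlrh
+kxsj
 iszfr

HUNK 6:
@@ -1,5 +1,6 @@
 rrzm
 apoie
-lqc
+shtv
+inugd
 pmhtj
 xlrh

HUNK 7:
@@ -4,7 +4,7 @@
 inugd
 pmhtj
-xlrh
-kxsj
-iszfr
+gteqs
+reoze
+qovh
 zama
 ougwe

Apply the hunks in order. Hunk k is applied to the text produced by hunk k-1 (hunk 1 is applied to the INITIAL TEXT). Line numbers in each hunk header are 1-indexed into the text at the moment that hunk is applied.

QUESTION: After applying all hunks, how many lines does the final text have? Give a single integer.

Hunk 1: at line 5 remove [qkpr] add [xdgkq,fwr,zama] -> 9 lines: rrzm nvsi vnmui ohh onh xdgkq fwr zama ougwe
Hunk 2: at line 5 remove [xdgkq,fwr] add [crv,iszfr] -> 9 lines: rrzm nvsi vnmui ohh onh crv iszfr zama ougwe
Hunk 3: at line 1 remove [nvsi,vnmui,ohh] add [apoie,lqc,gbjw] -> 9 lines: rrzm apoie lqc gbjw onh crv iszfr zama ougwe
Hunk 4: at line 3 remove [gbjw,onh,crv] add [pmhtj,yaf] -> 8 lines: rrzm apoie lqc pmhtj yaf iszfr zama ougwe
Hunk 5: at line 4 remove [yaf] add [xlrh,kxsj] -> 9 lines: rrzm apoie lqc pmhtj xlrh kxsj iszfr zama ougwe
Hunk 6: at line 1 remove [lqc] add [shtv,inugd] -> 10 lines: rrzm apoie shtv inugd pmhtj xlrh kxsj iszfr zama ougwe
Hunk 7: at line 4 remove [xlrh,kxsj,iszfr] add [gteqs,reoze,qovh] -> 10 lines: rrzm apoie shtv inugd pmhtj gteqs reoze qovh zama ougwe
Final line count: 10

Answer: 10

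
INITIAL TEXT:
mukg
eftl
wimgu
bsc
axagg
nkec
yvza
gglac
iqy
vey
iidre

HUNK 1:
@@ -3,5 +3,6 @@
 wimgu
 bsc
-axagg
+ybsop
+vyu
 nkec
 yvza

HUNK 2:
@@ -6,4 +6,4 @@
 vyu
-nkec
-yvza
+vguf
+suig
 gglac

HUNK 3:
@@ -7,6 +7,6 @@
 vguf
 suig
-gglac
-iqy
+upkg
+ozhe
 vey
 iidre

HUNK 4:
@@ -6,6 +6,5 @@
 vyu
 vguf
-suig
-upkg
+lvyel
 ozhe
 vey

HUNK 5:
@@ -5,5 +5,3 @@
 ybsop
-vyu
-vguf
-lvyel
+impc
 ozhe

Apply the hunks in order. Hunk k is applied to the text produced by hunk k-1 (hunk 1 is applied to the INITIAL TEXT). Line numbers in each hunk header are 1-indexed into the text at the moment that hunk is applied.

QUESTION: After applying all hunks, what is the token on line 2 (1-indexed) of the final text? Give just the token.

Answer: eftl

Derivation:
Hunk 1: at line 3 remove [axagg] add [ybsop,vyu] -> 12 lines: mukg eftl wimgu bsc ybsop vyu nkec yvza gglac iqy vey iidre
Hunk 2: at line 6 remove [nkec,yvza] add [vguf,suig] -> 12 lines: mukg eftl wimgu bsc ybsop vyu vguf suig gglac iqy vey iidre
Hunk 3: at line 7 remove [gglac,iqy] add [upkg,ozhe] -> 12 lines: mukg eftl wimgu bsc ybsop vyu vguf suig upkg ozhe vey iidre
Hunk 4: at line 6 remove [suig,upkg] add [lvyel] -> 11 lines: mukg eftl wimgu bsc ybsop vyu vguf lvyel ozhe vey iidre
Hunk 5: at line 5 remove [vyu,vguf,lvyel] add [impc] -> 9 lines: mukg eftl wimgu bsc ybsop impc ozhe vey iidre
Final line 2: eftl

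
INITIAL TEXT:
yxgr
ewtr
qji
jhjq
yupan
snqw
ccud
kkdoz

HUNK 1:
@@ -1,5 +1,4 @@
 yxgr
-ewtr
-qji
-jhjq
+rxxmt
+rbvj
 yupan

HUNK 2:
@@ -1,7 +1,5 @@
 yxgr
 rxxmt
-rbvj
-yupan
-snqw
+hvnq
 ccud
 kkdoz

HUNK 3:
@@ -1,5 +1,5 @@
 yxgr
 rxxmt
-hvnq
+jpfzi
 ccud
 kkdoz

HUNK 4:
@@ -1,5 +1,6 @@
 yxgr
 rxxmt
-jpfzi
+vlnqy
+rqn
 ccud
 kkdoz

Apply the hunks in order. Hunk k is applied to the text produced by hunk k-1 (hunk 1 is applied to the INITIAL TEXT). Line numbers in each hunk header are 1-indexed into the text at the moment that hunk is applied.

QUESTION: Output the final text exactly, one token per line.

Answer: yxgr
rxxmt
vlnqy
rqn
ccud
kkdoz

Derivation:
Hunk 1: at line 1 remove [ewtr,qji,jhjq] add [rxxmt,rbvj] -> 7 lines: yxgr rxxmt rbvj yupan snqw ccud kkdoz
Hunk 2: at line 1 remove [rbvj,yupan,snqw] add [hvnq] -> 5 lines: yxgr rxxmt hvnq ccud kkdoz
Hunk 3: at line 1 remove [hvnq] add [jpfzi] -> 5 lines: yxgr rxxmt jpfzi ccud kkdoz
Hunk 4: at line 1 remove [jpfzi] add [vlnqy,rqn] -> 6 lines: yxgr rxxmt vlnqy rqn ccud kkdoz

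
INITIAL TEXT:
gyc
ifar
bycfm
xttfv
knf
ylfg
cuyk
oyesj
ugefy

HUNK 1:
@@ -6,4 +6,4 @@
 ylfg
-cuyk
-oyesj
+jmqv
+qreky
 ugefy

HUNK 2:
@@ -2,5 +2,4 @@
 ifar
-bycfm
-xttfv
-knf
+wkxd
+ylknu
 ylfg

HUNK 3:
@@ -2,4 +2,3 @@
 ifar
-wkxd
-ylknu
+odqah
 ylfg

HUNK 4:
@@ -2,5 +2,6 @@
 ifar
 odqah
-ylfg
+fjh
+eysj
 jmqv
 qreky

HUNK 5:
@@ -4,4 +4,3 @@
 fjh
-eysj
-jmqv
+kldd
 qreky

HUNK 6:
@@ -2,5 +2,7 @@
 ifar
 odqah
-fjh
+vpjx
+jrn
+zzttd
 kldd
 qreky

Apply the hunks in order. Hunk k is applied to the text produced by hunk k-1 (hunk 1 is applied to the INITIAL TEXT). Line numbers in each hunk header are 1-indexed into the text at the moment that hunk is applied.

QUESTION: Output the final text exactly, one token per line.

Answer: gyc
ifar
odqah
vpjx
jrn
zzttd
kldd
qreky
ugefy

Derivation:
Hunk 1: at line 6 remove [cuyk,oyesj] add [jmqv,qreky] -> 9 lines: gyc ifar bycfm xttfv knf ylfg jmqv qreky ugefy
Hunk 2: at line 2 remove [bycfm,xttfv,knf] add [wkxd,ylknu] -> 8 lines: gyc ifar wkxd ylknu ylfg jmqv qreky ugefy
Hunk 3: at line 2 remove [wkxd,ylknu] add [odqah] -> 7 lines: gyc ifar odqah ylfg jmqv qreky ugefy
Hunk 4: at line 2 remove [ylfg] add [fjh,eysj] -> 8 lines: gyc ifar odqah fjh eysj jmqv qreky ugefy
Hunk 5: at line 4 remove [eysj,jmqv] add [kldd] -> 7 lines: gyc ifar odqah fjh kldd qreky ugefy
Hunk 6: at line 2 remove [fjh] add [vpjx,jrn,zzttd] -> 9 lines: gyc ifar odqah vpjx jrn zzttd kldd qreky ugefy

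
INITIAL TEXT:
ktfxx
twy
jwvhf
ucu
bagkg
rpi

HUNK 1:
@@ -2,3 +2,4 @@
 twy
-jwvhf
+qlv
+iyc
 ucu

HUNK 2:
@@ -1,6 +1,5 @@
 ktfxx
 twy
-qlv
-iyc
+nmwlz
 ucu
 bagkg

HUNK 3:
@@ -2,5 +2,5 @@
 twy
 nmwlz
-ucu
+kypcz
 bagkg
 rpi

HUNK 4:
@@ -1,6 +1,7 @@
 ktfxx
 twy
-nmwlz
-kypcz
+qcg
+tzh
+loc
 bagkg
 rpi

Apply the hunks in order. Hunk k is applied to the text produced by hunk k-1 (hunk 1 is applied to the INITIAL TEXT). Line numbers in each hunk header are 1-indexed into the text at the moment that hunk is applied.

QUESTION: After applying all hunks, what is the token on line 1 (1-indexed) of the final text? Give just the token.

Hunk 1: at line 2 remove [jwvhf] add [qlv,iyc] -> 7 lines: ktfxx twy qlv iyc ucu bagkg rpi
Hunk 2: at line 1 remove [qlv,iyc] add [nmwlz] -> 6 lines: ktfxx twy nmwlz ucu bagkg rpi
Hunk 3: at line 2 remove [ucu] add [kypcz] -> 6 lines: ktfxx twy nmwlz kypcz bagkg rpi
Hunk 4: at line 1 remove [nmwlz,kypcz] add [qcg,tzh,loc] -> 7 lines: ktfxx twy qcg tzh loc bagkg rpi
Final line 1: ktfxx

Answer: ktfxx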